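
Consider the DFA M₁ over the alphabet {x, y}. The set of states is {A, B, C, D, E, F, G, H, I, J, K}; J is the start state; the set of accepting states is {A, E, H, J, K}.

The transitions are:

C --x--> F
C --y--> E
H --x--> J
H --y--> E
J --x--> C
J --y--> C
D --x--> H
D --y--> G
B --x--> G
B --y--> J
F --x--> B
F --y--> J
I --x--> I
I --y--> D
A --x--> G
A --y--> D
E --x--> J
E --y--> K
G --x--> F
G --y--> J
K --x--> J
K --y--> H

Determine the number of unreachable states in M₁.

BFS from J reaches {B, C, E, F, G, H, J, K}; the 3 state(s) A, D, I are never visited.

3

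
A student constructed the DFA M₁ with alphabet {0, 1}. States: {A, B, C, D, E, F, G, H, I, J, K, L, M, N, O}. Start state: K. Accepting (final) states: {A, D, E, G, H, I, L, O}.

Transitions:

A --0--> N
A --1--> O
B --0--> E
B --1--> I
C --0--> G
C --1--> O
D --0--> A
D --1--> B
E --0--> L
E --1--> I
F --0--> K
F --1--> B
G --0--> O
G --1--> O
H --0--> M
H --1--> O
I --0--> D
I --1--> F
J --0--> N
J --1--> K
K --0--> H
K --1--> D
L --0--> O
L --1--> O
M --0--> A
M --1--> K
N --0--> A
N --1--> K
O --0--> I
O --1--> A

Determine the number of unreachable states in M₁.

No path from K leads to C, G, J; the other 12 states are all reachable.

3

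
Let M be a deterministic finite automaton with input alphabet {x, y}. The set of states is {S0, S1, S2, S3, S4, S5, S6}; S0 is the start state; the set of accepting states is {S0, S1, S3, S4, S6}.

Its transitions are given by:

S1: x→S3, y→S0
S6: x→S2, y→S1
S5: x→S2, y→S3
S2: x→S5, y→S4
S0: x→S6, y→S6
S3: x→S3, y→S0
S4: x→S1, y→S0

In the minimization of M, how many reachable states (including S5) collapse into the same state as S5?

All states are reachable from the start state.
Start with accepting vs non-accepting: {S0,S1,S3,S4,S6} | {S2,S5}.
On input x, block {S0,S1,S3,S4,S6} splits into {S0,S1,S3,S4} and {S6}.
On input x, block {S0,S1,S3,S4} splits into {S1,S3,S4} and {S0}.
Stable partition: {S1,S3,S4} | {S2,S5} | {S6} | {S0} — 4 equivalence classes.
State S5 belongs to the block {S2,S5}, which has 2 states.

2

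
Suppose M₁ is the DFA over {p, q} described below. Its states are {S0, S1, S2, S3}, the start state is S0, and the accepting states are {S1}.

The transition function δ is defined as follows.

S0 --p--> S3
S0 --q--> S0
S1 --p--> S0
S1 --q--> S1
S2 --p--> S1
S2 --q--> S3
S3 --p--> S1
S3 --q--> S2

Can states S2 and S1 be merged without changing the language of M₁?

Every state is reachable, so we keep all 4.
P0 = {S1} | {S0,S2,S3}.
On input p, block {S0,S2,S3} splits into {S2,S3} and {S0}.
Stable partition: {S1} | {S2,S3} | {S0} — 3 equivalence classes.
S2 and S1 end up in different blocks, so they are distinguishable. For instance, the string 'ε' is accepted from only S1.

No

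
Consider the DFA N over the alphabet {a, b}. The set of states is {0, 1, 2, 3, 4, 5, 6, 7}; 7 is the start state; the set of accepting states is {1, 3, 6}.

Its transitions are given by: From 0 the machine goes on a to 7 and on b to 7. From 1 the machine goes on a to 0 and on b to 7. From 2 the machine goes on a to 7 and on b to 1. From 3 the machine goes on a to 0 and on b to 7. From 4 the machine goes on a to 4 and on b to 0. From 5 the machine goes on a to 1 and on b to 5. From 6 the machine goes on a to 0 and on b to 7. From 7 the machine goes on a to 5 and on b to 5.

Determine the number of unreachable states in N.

4

No path from 7 leads to 2, 3, 4, 6; the other 4 states are all reachable.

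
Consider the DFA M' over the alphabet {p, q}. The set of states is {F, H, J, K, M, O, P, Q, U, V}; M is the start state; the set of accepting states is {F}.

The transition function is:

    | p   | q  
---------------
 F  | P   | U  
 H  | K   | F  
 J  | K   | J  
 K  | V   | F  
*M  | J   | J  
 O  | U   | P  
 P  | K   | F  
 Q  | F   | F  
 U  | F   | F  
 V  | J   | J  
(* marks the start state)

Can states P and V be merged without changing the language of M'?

No

Reachable states from the start: {F,J,K,M,P,U,V}. Unreachable: {H,O,Q} — drop them.
P0 = {F} | {J,K,M,P,U,V}.
Refine {J,K,M,P,U,V} on symbol p: members go to different blocks, giving {J,K,M,P,V} and {U}.
On input q, block {J,K,M,P,V} splits into {J,M,V} and {K,P}.
Refine {J,M,V} on symbol p: members go to different blocks, giving {M,V} and {J}.
Split {K,P} by δ(·,p) → {P} and {K}.
The partition is now stable with 6 blocks: {F} | {M,V} | {U} | {P} | {J} | {K}.
P and V end up in different blocks, so they are distinguishable. For instance, the string 'q' is accepted from only P.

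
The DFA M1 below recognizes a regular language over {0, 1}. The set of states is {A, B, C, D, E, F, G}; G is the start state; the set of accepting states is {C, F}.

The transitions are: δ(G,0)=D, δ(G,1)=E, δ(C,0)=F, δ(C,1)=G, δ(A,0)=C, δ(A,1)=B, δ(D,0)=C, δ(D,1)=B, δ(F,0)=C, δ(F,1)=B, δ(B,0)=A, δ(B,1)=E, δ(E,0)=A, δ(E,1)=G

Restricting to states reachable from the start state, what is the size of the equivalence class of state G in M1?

Initial partition by acceptance: {C,F} | {A,B,D,E,G}.
Split {A,B,D,E,G} by δ(·,0) → {B,E,G} and {A,D}.
Stable partition: {C,F} | {B,E,G} | {A,D} — 3 equivalence classes.
The equivalence class containing G is {B,E,G}, of size 3.

3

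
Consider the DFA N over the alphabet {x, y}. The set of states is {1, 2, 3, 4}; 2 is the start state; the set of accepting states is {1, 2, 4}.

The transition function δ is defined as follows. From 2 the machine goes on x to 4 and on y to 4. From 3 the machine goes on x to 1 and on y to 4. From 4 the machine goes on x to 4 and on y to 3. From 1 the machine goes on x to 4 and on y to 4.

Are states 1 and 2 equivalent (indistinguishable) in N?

Yes

All states are reachable from the start state.
Start with accepting vs non-accepting: {1,2,4} | {3}.
Split {1,2,4} by δ(·,y) → {1,2} and {4}.
The partition is now stable with 3 blocks: {1,2} | {3} | {4}.
1 and 2 lie in the same block of the stable partition, so they are equivalent — no string distinguishes them.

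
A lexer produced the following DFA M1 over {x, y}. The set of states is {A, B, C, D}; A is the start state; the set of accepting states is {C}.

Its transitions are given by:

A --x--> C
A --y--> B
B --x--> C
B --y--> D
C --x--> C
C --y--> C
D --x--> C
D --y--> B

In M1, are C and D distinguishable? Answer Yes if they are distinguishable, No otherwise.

Every state is reachable, so we keep all 4.
Initial partition by acceptance: {C} | {A,B,D}.
No further refinement is possible. Final partition (2 blocks): {C} | {A,B,D}.
C and D end up in different blocks, so they are distinguishable. For instance, the string 'ε' is accepted from only C.

Yes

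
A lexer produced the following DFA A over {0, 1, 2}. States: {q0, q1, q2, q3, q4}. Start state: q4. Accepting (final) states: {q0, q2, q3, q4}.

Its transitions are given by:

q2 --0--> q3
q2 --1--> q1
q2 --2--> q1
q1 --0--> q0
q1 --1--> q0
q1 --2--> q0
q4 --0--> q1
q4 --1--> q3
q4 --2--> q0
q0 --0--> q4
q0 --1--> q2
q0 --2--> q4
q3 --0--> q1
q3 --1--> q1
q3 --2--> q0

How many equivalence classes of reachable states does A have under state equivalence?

5

Initial partition by acceptance: {q0,q2,q3,q4} | {q1}.
Refine {q0,q2,q3,q4} on symbol 0: members go to different blocks, giving {q0,q2} and {q3,q4}.
On input 1, block {q0,q2} splits into {q0} and {q2}.
On input 1, block {q3,q4} splits into {q3} and {q4}.
The partition is now stable with 5 blocks: {q0} | {q1} | {q3} | {q2} | {q4}.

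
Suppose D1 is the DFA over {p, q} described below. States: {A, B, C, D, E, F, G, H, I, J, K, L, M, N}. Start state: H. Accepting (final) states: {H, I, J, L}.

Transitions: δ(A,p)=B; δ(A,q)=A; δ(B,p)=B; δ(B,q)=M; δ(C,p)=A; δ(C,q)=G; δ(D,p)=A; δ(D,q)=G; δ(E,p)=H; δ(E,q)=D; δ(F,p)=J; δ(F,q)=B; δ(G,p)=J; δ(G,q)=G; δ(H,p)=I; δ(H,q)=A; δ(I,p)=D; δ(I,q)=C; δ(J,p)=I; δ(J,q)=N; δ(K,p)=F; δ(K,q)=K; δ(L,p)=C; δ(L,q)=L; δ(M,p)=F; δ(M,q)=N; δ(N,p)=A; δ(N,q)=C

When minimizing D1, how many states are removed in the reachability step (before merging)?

No path from H leads to E, K, L; the other 11 states are all reachable.

3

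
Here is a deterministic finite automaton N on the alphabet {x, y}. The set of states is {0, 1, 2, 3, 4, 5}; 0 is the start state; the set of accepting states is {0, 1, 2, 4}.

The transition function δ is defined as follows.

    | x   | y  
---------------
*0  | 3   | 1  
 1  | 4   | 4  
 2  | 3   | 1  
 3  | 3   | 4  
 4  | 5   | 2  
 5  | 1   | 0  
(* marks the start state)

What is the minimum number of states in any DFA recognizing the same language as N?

5

Start with accepting vs non-accepting: {0,1,2,4} | {3,5}.
Refine {0,1,2,4} on symbol x: members go to different blocks, giving {0,2,4} and {1}.
Refine {0,2,4} on symbol y: members go to different blocks, giving {0,2} and {4}.
Refine {3,5} on symbol x: members go to different blocks, giving {3} and {5}.
No further refinement is possible. Final partition (5 blocks): {0,2} | {3} | {1} | {4} | {5}.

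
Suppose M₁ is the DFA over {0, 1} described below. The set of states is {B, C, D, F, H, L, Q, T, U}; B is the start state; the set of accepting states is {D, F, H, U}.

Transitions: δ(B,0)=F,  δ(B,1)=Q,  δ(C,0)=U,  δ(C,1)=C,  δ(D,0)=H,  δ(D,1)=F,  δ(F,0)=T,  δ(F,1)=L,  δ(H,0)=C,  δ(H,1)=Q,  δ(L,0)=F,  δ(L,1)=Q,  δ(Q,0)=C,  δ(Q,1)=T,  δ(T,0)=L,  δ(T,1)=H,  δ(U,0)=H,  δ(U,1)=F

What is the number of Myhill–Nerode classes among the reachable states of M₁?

7

First remove the unreachable states {D}; 8 states remain.
P0 = {F,H,U} | {B,C,L,Q,T}.
Split {F,H,U} by δ(·,0) → {F,H} and {U}.
On input 0, block {B,C,L,Q,T} splits into {B,L} and {Q,T} and {C}.
Refine {F,H} on symbol 0: members go to different blocks, giving {F} and {H}.
Refine {Q,T} on symbol 0: members go to different blocks, giving {T} and {Q}.
Stable partition: {F} | {B,L} | {U} | {T} | {C} | {H} | {Q} — 7 equivalence classes.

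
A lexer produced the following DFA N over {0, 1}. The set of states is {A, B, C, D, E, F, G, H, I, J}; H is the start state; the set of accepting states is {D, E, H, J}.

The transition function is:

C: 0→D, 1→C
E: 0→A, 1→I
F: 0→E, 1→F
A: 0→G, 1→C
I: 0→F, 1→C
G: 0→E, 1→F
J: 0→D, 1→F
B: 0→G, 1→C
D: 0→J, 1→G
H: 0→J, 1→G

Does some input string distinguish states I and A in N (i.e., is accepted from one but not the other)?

No

States {B} cannot be reached from the start state, so discard them.
Initial partition by acceptance: {D,E,H,J} | {A,C,F,G,I}.
Refine {D,E,H,J} on symbol 0: members go to different blocks, giving {D,H,J} and {E}.
Split {A,C,F,G,I} by δ(·,0) → {A,I} and {F,G} and {C}.
No further refinement is possible. Final partition (5 blocks): {D,H,J} | {A,I} | {E} | {F,G} | {C}.
I and A lie in the same block of the stable partition, so they are equivalent — no string distinguishes them.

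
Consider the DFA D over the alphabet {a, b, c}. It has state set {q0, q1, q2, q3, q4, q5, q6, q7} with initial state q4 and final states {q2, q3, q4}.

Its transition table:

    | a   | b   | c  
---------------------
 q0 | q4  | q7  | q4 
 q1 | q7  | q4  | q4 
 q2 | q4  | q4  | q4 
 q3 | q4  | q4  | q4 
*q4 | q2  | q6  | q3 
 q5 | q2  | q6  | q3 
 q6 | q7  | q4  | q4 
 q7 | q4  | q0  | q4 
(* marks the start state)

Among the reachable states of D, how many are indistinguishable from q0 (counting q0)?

States {q1,q5} cannot be reached from the start state, so discard them.
Initial partition by acceptance: {q2,q3,q4} | {q0,q6,q7}.
On input b, block {q2,q3,q4} splits into {q2,q3} and {q4}.
Refine {q0,q6,q7} on symbol a: members go to different blocks, giving {q0,q7} and {q6}.
No further refinement is possible. Final partition (4 blocks): {q2,q3} | {q0,q7} | {q4} | {q6}.
State q0 belongs to the block {q0,q7}, which has 2 states.

2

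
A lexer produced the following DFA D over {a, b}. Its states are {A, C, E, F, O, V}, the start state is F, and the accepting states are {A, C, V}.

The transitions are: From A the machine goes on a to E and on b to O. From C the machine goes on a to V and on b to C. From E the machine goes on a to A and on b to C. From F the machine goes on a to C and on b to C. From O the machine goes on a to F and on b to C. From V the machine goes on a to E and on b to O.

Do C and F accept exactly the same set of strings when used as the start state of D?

No

Every state is reachable, so we keep all 6.
Start with accepting vs non-accepting: {A,C,V} | {E,F,O}.
On input a, block {A,C,V} splits into {A,V} and {C}.
On input a, block {E,F,O} splits into {E} and {O} and {F}.
Stable partition: {A,V} | {E} | {C} | {O} | {F} — 5 equivalence classes.
C and F end up in different blocks, so they are distinguishable. For instance, the string 'ε' is accepted from only C.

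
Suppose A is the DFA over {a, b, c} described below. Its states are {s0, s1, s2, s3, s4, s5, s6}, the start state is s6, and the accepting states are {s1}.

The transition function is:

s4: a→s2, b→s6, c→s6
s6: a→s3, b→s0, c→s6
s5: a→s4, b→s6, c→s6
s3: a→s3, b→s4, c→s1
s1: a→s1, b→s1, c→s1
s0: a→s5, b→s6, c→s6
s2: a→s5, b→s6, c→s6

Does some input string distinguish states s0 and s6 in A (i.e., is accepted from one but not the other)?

Yes

All states are reachable from the start state.
P0 = {s1} | {s0,s2,s3,s4,s5,s6}.
Split {s0,s2,s3,s4,s5,s6} by δ(·,c) → {s0,s2,s4,s5,s6} and {s3}.
Split {s0,s2,s4,s5,s6} by δ(·,a) → {s0,s2,s4,s5} and {s6}.
No further refinement is possible. Final partition (4 blocks): {s1} | {s0,s2,s4,s5} | {s3} | {s6}.
s0 and s6 end up in different blocks, so they are distinguishable. For instance, the string 'ac' is accepted from only s6.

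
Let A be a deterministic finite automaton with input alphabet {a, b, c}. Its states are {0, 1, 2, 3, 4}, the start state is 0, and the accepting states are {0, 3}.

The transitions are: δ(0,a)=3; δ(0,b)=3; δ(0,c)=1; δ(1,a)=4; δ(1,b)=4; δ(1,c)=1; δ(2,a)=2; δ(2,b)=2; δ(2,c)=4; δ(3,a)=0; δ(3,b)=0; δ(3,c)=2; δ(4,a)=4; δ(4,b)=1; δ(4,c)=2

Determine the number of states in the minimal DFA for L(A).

Every state is reachable, so we keep all 5.
Start with accepting vs non-accepting: {0,3} | {1,2,4}.
Stable partition: {0,3} | {1,2,4} — 2 equivalence classes.

2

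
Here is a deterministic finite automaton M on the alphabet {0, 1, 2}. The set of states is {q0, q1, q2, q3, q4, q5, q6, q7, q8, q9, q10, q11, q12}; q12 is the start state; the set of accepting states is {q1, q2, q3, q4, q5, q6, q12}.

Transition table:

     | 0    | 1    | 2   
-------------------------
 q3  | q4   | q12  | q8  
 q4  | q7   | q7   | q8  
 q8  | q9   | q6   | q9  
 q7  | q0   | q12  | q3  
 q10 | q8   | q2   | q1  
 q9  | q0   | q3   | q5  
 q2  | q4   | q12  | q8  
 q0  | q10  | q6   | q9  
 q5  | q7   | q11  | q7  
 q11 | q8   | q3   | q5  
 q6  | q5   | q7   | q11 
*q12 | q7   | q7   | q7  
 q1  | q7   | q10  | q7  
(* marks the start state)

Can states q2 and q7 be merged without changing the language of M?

All states are reachable from the start state.
Initial partition by acceptance: {q1,q2,q3,q4,q5,q6,q12} | {q0,q7,q8,q9,q10,q11}.
On input 0, block {q1,q2,q3,q4,q5,q6,q12} splits into {q1,q4,q5,q12} and {q2,q3,q6}.
On input 1, block {q0,q7,q8,q9,q10,q11} splits into {q0,q8,q9,q10,q11} and {q7}.
On input 1, block {q1,q4,q5,q12} splits into {q1,q5} and {q4,q12}.
Split {q0,q8,q9,q10,q11} by δ(·,2) → {q9,q10,q11} and {q0,q8}.
Refine {q2,q3,q6} on symbol 0: members go to different blocks, giving {q2,q3} and {q6}.
On input 2, block {q4,q12} splits into {q4} and {q12}.
Stable partition: {q1,q5} | {q9,q10,q11} | {q2,q3} | {q7} | {q4} | {q0,q8} | {q6} | {q12} — 8 equivalence classes.
q2 and q7 end up in different blocks, so they are distinguishable. For instance, the string 'ε' is accepted from only q2.

No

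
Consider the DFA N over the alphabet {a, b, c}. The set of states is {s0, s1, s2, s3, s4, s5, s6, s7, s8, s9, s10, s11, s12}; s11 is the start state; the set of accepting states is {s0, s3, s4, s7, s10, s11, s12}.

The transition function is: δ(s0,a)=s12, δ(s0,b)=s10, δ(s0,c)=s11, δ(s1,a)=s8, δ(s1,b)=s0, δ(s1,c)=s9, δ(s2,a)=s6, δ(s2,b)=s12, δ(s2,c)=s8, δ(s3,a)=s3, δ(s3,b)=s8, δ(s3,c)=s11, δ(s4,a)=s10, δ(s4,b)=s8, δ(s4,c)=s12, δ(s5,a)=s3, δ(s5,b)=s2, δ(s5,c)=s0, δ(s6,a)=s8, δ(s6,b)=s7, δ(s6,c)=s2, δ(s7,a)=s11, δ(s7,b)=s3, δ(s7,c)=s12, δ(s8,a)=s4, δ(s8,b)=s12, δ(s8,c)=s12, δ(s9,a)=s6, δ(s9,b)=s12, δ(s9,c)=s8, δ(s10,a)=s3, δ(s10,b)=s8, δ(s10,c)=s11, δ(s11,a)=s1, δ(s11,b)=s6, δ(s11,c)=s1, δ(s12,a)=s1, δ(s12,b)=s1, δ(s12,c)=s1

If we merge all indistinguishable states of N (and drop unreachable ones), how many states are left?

6

First remove the unreachable states {s5}; 12 states remain.
P0 = {s0,s3,s4,s7,s10,s11,s12} | {s1,s2,s6,s8,s9}.
On input a, block {s0,s3,s4,s7,s10,s11,s12} splits into {s0,s3,s4,s7,s10} and {s11,s12}.
On input a, block {s0,s3,s4,s7,s10} splits into {s3,s4,s10} and {s0,s7}.
Split {s1,s2,s6,s8,s9} by δ(·,a) → {s1,s2,s6,s9} and {s8}.
Refine {s1,s2,s6,s9} on symbol a: members go to different blocks, giving {s1,s6} and {s2,s9}.
No further refinement is possible. Final partition (6 blocks): {s3,s4,s10} | {s1,s6} | {s11,s12} | {s0,s7} | {s8} | {s2,s9}.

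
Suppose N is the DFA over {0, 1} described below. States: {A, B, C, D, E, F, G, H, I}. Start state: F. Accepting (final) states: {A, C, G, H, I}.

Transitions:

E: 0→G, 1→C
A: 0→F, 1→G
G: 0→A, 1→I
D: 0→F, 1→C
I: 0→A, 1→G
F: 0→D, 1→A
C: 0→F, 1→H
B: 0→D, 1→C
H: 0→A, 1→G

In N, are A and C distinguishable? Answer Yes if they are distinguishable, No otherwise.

First remove the unreachable states {B,E}; 7 states remain.
Initial partition by acceptance: {A,C,G,H,I} | {D,F}.
On input 0, block {A,C,G,H,I} splits into {G,H,I} and {A,C}.
No further refinement is possible. Final partition (3 blocks): {G,H,I} | {D,F} | {A,C}.
A and C lie in the same block of the stable partition, so they are equivalent — no string distinguishes them.

No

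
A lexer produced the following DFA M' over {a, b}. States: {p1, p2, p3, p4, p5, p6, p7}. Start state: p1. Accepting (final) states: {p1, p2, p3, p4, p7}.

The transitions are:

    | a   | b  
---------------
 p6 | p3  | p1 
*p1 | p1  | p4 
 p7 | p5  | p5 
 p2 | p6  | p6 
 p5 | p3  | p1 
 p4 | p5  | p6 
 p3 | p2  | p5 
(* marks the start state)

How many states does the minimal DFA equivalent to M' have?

4

Reachable states from the start: {p1,p2,p3,p4,p5,p6}. Unreachable: {p7} — drop them.
Initial partition by acceptance: {p1,p2,p3,p4} | {p5,p6}.
On input a, block {p1,p2,p3,p4} splits into {p1,p3} and {p2,p4}.
Refine {p1,p3} on symbol a: members go to different blocks, giving {p1} and {p3}.
The partition is now stable with 4 blocks: {p1} | {p5,p6} | {p2,p4} | {p3}.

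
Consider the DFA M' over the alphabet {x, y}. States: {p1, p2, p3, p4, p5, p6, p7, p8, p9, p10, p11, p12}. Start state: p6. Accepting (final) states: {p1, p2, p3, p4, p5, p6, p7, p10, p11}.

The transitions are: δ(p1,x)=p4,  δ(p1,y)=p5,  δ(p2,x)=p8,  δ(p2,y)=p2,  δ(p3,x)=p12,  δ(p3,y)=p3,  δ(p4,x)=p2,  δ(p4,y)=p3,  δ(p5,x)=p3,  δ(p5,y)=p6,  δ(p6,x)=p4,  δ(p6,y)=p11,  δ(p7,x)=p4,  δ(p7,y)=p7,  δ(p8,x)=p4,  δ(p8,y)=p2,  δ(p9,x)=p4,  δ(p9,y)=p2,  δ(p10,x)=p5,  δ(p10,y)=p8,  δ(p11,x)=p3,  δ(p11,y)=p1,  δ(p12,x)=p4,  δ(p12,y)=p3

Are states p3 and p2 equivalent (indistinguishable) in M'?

First remove the unreachable states {p7,p9,p10}; 9 states remain.
P0 = {p1,p2,p3,p4,p5,p6,p11} | {p8,p12}.
Refine {p1,p2,p3,p4,p5,p6,p11} on symbol x: members go to different blocks, giving {p1,p4,p5,p6,p11} and {p2,p3}.
Refine {p1,p4,p5,p6,p11} on symbol x: members go to different blocks, giving {p4,p5,p11} and {p1,p6}.
Split {p4,p5,p11} by δ(·,y) → {p5,p11} and {p4}.
Stable partition: {p5,p11} | {p8,p12} | {p2,p3} | {p1,p6} | {p4} — 5 equivalence classes.
p3 and p2 lie in the same block of the stable partition, so they are equivalent — no string distinguishes them.

Yes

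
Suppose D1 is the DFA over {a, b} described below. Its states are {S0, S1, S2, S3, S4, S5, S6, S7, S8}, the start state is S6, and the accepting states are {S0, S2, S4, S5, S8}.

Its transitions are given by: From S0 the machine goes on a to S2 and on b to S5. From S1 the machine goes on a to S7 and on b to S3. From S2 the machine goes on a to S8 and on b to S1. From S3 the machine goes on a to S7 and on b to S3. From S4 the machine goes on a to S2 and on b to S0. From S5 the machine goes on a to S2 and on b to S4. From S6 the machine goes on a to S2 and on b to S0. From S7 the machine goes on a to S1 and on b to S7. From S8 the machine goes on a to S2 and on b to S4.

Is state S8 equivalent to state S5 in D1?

Yes

Every state is reachable, so we keep all 9.
P0 = {S0,S2,S4,S5,S8} | {S1,S3,S6,S7}.
Refine {S0,S2,S4,S5,S8} on symbol b: members go to different blocks, giving {S0,S4,S5,S8} and {S2}.
Refine {S1,S3,S6,S7} on symbol a: members go to different blocks, giving {S1,S3,S7} and {S6}.
Stable partition: {S0,S4,S5,S8} | {S1,S3,S7} | {S2} | {S6} — 4 equivalence classes.
S8 and S5 lie in the same block of the stable partition, so they are equivalent — no string distinguishes them.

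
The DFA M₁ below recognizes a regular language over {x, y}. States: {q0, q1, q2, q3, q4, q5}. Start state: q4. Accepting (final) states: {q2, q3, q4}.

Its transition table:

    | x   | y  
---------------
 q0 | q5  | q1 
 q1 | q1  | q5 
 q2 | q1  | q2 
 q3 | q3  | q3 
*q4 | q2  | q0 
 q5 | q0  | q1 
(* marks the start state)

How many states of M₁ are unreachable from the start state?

1

BFS from q4 reaches {q0, q1, q2, q4, q5}; the 1 state(s) q3 are never visited.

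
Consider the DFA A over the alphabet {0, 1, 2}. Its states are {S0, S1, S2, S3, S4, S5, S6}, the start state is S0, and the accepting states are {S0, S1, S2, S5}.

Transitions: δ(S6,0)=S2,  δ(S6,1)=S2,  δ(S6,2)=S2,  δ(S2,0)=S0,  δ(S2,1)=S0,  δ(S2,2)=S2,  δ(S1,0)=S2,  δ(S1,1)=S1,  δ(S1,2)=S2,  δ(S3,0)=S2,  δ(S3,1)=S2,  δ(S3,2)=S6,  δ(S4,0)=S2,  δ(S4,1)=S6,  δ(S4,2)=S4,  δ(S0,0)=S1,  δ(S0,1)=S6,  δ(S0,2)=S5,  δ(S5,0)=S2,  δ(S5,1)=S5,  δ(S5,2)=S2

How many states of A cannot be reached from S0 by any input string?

BFS from S0 reaches {S0, S1, S2, S5, S6}; the 2 state(s) S3, S4 are never visited.

2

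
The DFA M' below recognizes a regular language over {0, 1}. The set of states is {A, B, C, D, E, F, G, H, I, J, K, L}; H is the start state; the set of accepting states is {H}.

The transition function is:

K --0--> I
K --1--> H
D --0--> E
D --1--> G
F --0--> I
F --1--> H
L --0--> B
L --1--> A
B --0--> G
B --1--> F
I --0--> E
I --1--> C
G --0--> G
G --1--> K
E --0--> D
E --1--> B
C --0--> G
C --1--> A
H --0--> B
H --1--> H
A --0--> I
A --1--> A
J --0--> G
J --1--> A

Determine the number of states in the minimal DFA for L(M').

States {J,L} cannot be reached from the start state, so discard them.
Start with accepting vs non-accepting: {H} | {A,B,C,D,E,F,G,I,K}.
On input 1, block {A,B,C,D,E,F,G,I,K} splits into {A,B,C,D,E,G,I} and {F,K}.
On input 1, block {A,B,C,D,E,G,I} splits into {A,C,D,E,I} and {B,G}.
Refine {A,C,D,E,I} on symbol 0: members go to different blocks, giving {A,D,E,I} and {C}.
Split {A,D,E,I} by δ(·,1) → {D,E} and {A} and {I}.
Stable partition: {H} | {D,E} | {F,K} | {B,G} | {C} | {A} | {I} — 7 equivalence classes.

7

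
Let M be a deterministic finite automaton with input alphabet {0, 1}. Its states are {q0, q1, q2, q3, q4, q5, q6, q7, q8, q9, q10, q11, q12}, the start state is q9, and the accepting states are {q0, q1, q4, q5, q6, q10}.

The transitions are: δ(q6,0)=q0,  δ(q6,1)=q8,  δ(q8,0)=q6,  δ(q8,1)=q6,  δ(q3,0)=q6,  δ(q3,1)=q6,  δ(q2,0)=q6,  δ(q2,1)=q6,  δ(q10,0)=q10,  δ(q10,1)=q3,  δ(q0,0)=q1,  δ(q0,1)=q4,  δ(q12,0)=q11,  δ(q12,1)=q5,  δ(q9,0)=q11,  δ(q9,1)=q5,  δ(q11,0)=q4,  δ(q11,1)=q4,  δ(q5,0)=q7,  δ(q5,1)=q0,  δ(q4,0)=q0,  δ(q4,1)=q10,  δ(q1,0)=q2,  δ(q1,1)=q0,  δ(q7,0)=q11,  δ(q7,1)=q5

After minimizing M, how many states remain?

States {q12} cannot be reached from the start state, so discard them.
P0 = {q0,q1,q4,q5,q6,q10} | {q2,q3,q7,q8,q9,q11}.
On input 0, block {q0,q1,q4,q5,q6,q10} splits into {q0,q4,q6,q10} and {q1,q5}.
Refine {q0,q4,q6,q10} on symbol 0: members go to different blocks, giving {q4,q6,q10} and {q0}.
On input 0, block {q4,q6,q10} splits into {q4,q6} and {q10}.
Split {q4,q6} by δ(·,1) → {q4} and {q6}.
On input 0, block {q2,q3,q7,q8,q9,q11} splits into {q2,q3,q8} and {q7,q9} and {q11}.
Refine {q1,q5} on symbol 0: members go to different blocks, giving {q1} and {q5}.
The partition is now stable with 9 blocks: {q4} | {q2,q3,q8} | {q1} | {q0} | {q10} | {q6} | {q7,q9} | {q11} | {q5}.

9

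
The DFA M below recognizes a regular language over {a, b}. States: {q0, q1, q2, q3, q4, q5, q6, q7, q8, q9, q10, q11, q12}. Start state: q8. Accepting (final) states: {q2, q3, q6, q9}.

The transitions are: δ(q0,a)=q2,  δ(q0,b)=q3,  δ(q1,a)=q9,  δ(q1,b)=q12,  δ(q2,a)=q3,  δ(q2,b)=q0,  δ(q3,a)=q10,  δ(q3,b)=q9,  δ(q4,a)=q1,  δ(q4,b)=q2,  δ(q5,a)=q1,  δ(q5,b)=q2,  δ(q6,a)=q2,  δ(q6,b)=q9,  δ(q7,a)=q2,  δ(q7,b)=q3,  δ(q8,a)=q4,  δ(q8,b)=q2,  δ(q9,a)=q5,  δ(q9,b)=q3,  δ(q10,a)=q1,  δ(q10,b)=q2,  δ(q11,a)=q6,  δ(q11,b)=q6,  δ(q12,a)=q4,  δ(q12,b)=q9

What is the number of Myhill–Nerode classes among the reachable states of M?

7

States {q6,q7,q11} cannot be reached from the start state, so discard them.
P0 = {q2,q3,q9} | {q0,q1,q4,q5,q8,q10,q12}.
On input a, block {q2,q3,q9} splits into {q3,q9} and {q2}.
On input a, block {q0,q1,q4,q5,q8,q10,q12} splits into {q4,q5,q8,q10,q12} and {q0} and {q1}.
Split {q4,q5,q8,q10,q12} by δ(·,a) → {q4,q5,q10} and {q8,q12}.
On input b, block {q8,q12} splits into {q8} and {q12}.
The partition is now stable with 7 blocks: {q3,q9} | {q4,q5,q10} | {q2} | {q0} | {q1} | {q8} | {q12}.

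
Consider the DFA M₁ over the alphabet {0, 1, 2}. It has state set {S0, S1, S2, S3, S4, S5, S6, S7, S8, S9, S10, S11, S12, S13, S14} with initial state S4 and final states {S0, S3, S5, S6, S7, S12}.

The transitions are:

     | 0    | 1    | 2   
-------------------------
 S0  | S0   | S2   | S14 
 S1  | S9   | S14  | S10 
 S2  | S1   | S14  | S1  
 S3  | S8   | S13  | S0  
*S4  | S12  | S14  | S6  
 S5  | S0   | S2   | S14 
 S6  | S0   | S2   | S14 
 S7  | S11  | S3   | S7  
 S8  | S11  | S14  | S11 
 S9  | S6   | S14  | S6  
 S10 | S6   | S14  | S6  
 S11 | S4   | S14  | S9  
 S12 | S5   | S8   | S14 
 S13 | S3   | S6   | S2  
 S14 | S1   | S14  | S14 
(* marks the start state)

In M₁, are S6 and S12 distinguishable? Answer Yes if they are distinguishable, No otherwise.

No

First remove the unreachable states {S3,S7,S13}; 12 states remain.
Start with accepting vs non-accepting: {S0,S5,S6,S12} | {S1,S2,S4,S8,S9,S10,S11,S14}.
On input 0, block {S1,S2,S4,S8,S9,S10,S11,S14} splits into {S1,S2,S8,S11,S14} and {S4,S9,S10}.
Refine {S1,S2,S8,S11,S14} on symbol 0: members go to different blocks, giving {S2,S8,S14} and {S1,S11}.
On input 2, block {S2,S8,S14} splits into {S2,S8} and {S14}.
The partition is now stable with 5 blocks: {S0,S5,S6,S12} | {S2,S8} | {S4,S9,S10} | {S1,S11} | {S14}.
S6 and S12 lie in the same block of the stable partition, so they are equivalent — no string distinguishes them.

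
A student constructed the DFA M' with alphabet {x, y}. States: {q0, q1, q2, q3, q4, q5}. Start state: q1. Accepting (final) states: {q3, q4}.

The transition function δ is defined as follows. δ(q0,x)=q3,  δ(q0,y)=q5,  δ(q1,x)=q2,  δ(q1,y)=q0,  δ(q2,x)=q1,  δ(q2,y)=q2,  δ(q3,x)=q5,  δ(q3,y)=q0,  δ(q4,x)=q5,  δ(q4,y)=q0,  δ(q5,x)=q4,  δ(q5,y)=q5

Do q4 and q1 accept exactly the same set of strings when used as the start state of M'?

All states are reachable from the start state.
Start with accepting vs non-accepting: {q3,q4} | {q0,q1,q2,q5}.
Split {q0,q1,q2,q5} by δ(·,x) → {q0,q5} and {q1,q2}.
Refine {q1,q2} on symbol y: members go to different blocks, giving {q1} and {q2}.
The partition is now stable with 4 blocks: {q3,q4} | {q0,q5} | {q1} | {q2}.
q4 and q1 end up in different blocks, so they are distinguishable. For instance, the string 'ε' is accepted from only q4.

No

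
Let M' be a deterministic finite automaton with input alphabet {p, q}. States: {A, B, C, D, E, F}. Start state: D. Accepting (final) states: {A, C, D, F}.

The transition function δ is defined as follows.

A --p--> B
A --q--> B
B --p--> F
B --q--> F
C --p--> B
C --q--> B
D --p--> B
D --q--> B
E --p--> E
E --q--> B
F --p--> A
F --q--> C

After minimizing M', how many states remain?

3

Reachable states from the start: {A,B,C,D,F}. Unreachable: {E} — drop them.
Initial partition by acceptance: {A,C,D,F} | {B}.
Split {A,C,D,F} by δ(·,p) → {A,C,D} and {F}.
Stable partition: {A,C,D} | {B} | {F} — 3 equivalence classes.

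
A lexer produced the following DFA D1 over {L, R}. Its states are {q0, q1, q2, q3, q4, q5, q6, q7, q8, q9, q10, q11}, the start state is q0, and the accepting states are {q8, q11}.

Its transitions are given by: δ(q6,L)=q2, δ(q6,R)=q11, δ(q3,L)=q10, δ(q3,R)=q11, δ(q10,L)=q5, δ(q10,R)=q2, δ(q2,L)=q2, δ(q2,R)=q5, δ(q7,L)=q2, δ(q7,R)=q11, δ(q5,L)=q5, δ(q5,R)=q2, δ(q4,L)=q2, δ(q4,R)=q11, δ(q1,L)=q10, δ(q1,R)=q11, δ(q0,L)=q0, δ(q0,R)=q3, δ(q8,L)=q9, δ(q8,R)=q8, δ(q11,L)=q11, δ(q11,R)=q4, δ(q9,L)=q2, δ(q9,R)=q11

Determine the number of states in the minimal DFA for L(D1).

4

States {q1,q6,q7,q8,q9} cannot be reached from the start state, so discard them.
P0 = {q11} | {q0,q2,q3,q4,q5,q10}.
Refine {q0,q2,q3,q4,q5,q10} on symbol R: members go to different blocks, giving {q0,q2,q5,q10} and {q3,q4}.
Split {q0,q2,q5,q10} by δ(·,R) → {q2,q5,q10} and {q0}.
The partition is now stable with 4 blocks: {q11} | {q2,q5,q10} | {q3,q4} | {q0}.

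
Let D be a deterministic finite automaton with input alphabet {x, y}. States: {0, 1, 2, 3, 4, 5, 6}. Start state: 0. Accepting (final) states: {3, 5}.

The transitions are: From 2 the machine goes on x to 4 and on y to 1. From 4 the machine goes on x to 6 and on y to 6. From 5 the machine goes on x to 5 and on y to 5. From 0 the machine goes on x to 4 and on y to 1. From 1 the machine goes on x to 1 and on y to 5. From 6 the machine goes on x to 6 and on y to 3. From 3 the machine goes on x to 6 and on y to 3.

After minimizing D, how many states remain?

6

Reachable states from the start: {0,1,3,4,5,6}. Unreachable: {2} — drop them.
Initial partition by acceptance: {3,5} | {0,1,4,6}.
Refine {3,5} on symbol x: members go to different blocks, giving {3} and {5}.
On input y, block {0,1,4,6} splits into {0,4} and {1} and {6}.
Refine {0,4} on symbol x: members go to different blocks, giving {0} and {4}.
Stable partition: {3} | {0} | {5} | {1} | {6} | {4} — 6 equivalence classes.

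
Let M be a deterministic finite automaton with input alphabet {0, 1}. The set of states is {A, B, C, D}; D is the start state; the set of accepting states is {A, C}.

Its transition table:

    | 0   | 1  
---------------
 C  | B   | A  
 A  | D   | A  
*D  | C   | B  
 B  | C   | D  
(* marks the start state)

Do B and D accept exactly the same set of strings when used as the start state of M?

All states are reachable from the start state.
Initial partition by acceptance: {A,C} | {B,D}.
The partition is now stable with 2 blocks: {A,C} | {B,D}.
B and D lie in the same block of the stable partition, so they are equivalent — no string distinguishes them.

Yes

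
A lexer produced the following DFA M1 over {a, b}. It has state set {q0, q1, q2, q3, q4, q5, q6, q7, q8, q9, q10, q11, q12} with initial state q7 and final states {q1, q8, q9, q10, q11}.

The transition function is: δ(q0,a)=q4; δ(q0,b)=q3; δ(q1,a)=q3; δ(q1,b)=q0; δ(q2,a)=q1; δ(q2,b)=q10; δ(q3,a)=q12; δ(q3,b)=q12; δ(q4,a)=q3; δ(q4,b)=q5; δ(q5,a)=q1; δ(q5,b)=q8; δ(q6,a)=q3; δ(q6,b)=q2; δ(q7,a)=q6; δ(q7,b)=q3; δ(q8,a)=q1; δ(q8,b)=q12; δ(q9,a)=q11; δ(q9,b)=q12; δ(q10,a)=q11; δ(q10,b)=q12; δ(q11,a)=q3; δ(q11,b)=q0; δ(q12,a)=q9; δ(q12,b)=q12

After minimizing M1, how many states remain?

7

Initial partition by acceptance: {q1,q8,q9,q10,q11} | {q0,q2,q3,q4,q5,q6,q7,q12}.
Refine {q1,q8,q9,q10,q11} on symbol a: members go to different blocks, giving {q8,q9,q10} and {q1,q11}.
Refine {q0,q2,q3,q4,q5,q6,q7,q12} on symbol a: members go to different blocks, giving {q0,q3,q4,q6,q7} and {q2,q5} and {q12}.
On input a, block {q0,q3,q4,q6,q7} splits into {q0,q4,q6,q7} and {q3}.
Refine {q0,q4,q6,q7} on symbol a: members go to different blocks, giving {q0,q7} and {q4,q6}.
No further refinement is possible. Final partition (7 blocks): {q8,q9,q10} | {q0,q7} | {q1,q11} | {q2,q5} | {q12} | {q3} | {q4,q6}.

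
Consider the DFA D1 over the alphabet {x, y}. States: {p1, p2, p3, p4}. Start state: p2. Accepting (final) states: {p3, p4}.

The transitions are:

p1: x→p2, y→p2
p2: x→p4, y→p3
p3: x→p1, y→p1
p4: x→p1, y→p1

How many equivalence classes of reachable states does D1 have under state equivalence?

3

Every state is reachable, so we keep all 4.
P0 = {p3,p4} | {p1,p2}.
Split {p1,p2} by δ(·,x) → {p1} and {p2}.
The partition is now stable with 3 blocks: {p3,p4} | {p1} | {p2}.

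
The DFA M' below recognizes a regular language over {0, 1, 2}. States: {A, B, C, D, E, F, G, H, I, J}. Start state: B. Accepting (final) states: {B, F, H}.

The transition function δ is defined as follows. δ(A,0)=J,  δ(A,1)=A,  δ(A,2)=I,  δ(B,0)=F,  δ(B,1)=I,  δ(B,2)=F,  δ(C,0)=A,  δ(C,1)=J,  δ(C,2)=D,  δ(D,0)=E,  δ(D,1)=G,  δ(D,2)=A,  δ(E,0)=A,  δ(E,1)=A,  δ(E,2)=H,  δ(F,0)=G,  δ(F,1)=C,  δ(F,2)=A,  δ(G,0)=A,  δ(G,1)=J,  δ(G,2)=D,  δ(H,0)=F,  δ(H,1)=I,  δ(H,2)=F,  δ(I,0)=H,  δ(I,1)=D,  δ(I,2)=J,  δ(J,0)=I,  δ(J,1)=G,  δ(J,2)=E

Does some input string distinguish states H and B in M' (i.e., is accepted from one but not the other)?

All states are reachable from the start state.
Start with accepting vs non-accepting: {B,F,H} | {A,C,D,E,G,I,J}.
Refine {B,F,H} on symbol 0: members go to different blocks, giving {B,H} and {F}.
On input 0, block {A,C,D,E,G,I,J} splits into {A,C,D,E,G,J} and {I}.
On input 0, block {A,C,D,E,G,J} splits into {A,C,D,E,G} and {J}.
On input 0, block {A,C,D,E,G} splits into {C,D,E,G} and {A}.
Refine {C,D,E,G} on symbol 0: members go to different blocks, giving {C,E,G} and {D}.
On input 1, block {C,E,G} splits into {C,G} and {E}.
The partition is now stable with 8 blocks: {B,H} | {C,G} | {F} | {I} | {J} | {A} | {D} | {E}.
H and B lie in the same block of the stable partition, so they are equivalent — no string distinguishes them.

No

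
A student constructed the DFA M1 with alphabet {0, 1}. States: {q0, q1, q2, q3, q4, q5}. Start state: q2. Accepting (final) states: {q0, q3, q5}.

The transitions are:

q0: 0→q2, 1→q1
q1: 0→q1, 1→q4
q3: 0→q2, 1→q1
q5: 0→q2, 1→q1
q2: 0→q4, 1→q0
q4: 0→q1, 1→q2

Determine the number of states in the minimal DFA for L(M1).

4

Reachable states from the start: {q0,q1,q2,q4}. Unreachable: {q3,q5} — drop them.
P0 = {q0} | {q1,q2,q4}.
Split {q1,q2,q4} by δ(·,1) → {q1,q4} and {q2}.
Split {q1,q4} by δ(·,1) → {q1} and {q4}.
No further refinement is possible. Final partition (4 blocks): {q0} | {q1} | {q2} | {q4}.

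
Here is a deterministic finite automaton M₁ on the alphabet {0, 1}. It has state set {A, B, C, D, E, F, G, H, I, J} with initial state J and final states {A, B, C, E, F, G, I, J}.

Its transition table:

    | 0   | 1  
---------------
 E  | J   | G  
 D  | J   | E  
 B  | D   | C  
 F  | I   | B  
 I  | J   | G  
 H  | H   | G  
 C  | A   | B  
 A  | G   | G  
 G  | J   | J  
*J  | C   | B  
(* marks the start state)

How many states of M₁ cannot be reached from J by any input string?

Starting at J and following transitions, the reachable set is {A, B, C, D, E, G, J}. That leaves F, H, I unreachable — 3 in total.

3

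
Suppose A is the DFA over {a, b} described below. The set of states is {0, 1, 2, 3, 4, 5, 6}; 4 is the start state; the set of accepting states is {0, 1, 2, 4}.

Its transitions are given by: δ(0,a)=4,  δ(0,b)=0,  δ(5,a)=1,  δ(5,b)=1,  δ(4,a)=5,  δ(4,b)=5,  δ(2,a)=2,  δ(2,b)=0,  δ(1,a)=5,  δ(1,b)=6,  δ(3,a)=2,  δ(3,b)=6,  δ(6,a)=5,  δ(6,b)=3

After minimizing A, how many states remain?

7

Every state is reachable, so we keep all 7.
P0 = {0,1,2,4} | {3,5,6}.
On input a, block {0,1,2,4} splits into {0,2} and {1,4}.
Split {0,2} by δ(·,a) → {0} and {2}.
Refine {3,5,6} on symbol a: members go to different blocks, giving {3} and {5} and {6}.
Refine {1,4} on symbol b: members go to different blocks, giving {1} and {4}.
Stable partition: {0} | {3} | {1} | {2} | {5} | {6} | {4} — 7 equivalence classes.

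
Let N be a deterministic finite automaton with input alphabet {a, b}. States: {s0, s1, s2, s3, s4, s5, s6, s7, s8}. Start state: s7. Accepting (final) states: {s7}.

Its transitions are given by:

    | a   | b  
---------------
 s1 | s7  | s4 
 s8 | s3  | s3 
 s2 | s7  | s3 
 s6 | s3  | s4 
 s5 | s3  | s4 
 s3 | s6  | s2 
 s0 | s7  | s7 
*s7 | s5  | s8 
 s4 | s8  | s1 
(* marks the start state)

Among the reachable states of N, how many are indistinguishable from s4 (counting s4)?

2

States {s0} cannot be reached from the start state, so discard them.
P0 = {s7} | {s1,s2,s3,s4,s5,s6,s8}.
On input a, block {s1,s2,s3,s4,s5,s6,s8} splits into {s3,s4,s5,s6,s8} and {s1,s2}.
Refine {s3,s4,s5,s6,s8} on symbol b: members go to different blocks, giving {s5,s6,s8} and {s3,s4}.
No further refinement is possible. Final partition (4 blocks): {s7} | {s5,s6,s8} | {s1,s2} | {s3,s4}.
State s4 belongs to the block {s3,s4}, which has 2 states.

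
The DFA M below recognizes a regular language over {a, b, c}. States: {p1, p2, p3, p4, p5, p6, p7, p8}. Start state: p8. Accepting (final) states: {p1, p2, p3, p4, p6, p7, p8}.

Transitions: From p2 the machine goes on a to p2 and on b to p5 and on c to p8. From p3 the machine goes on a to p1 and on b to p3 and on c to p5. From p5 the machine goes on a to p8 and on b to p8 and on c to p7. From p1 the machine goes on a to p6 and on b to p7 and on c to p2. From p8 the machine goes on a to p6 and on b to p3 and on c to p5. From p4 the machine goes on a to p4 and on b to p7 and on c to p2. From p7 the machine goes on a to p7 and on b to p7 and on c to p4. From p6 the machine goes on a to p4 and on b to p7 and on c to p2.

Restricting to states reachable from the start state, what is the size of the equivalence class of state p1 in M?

Initial partition by acceptance: {p1,p2,p3,p4,p6,p7,p8} | {p5}.
On input b, block {p1,p2,p3,p4,p6,p7,p8} splits into {p1,p3,p4,p6,p7,p8} and {p2}.
Split {p1,p3,p4,p6,p7,p8} by δ(·,c) → {p1,p4,p6} and {p3,p8} and {p7}.
Stable partition: {p1,p4,p6} | {p5} | {p2} | {p3,p8} | {p7} — 5 equivalence classes.
State p1 belongs to the block {p1,p4,p6}, which has 3 states.

3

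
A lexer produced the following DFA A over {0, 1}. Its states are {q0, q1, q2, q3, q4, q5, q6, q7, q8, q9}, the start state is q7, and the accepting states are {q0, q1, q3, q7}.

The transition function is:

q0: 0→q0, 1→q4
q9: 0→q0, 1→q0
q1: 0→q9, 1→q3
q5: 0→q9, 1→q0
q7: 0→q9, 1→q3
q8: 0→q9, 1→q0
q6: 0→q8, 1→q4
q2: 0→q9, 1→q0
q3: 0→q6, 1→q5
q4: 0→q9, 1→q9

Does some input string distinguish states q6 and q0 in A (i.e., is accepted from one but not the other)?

Reachable states from the start: {q0,q3,q4,q5,q6,q7,q8,q9}. Unreachable: {q1,q2} — drop them.
Start with accepting vs non-accepting: {q0,q3,q7} | {q4,q5,q6,q8,q9}.
On input 0, block {q0,q3,q7} splits into {q3,q7} and {q0}.
Refine {q3,q7} on symbol 1: members go to different blocks, giving {q3} and {q7}.
Split {q4,q5,q6,q8,q9} by δ(·,0) → {q4,q5,q6,q8} and {q9}.
Split {q4,q5,q6,q8} by δ(·,0) → {q4,q5,q8} and {q6}.
Split {q4,q5,q8} by δ(·,1) → {q5,q8} and {q4}.
Stable partition: {q3} | {q5,q8} | {q0} | {q7} | {q9} | {q6} | {q4} — 7 equivalence classes.
q6 and q0 end up in different blocks, so they are distinguishable. For instance, the string 'ε' is accepted from only q0.

Yes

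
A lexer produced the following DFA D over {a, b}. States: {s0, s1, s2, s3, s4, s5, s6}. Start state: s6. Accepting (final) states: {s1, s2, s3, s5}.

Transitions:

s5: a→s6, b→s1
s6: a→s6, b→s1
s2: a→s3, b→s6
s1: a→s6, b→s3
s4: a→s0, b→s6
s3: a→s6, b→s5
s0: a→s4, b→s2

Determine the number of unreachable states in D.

3

BFS from s6 reaches {s1, s3, s5, s6}; the 3 state(s) s0, s2, s4 are never visited.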